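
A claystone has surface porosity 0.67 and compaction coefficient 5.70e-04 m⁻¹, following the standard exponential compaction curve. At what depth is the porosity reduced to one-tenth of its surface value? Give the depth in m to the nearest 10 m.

Working in km (1 km = 1000 m; k in km⁻¹ = k in m⁻¹ × 1000):
n/n₀ = 1/10 ⇒ exp(−k·d) = 1/10 ⇒ d = ln(10) / k
d = 2.3026 / 0.57 = 4.040 km

4040 m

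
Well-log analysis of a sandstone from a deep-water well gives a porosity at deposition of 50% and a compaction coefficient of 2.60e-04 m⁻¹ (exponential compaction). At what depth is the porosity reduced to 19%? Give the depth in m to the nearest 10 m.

Working in km (1 km = 1000 m; β in km⁻¹ = β in m⁻¹ × 1000):
Invert Athy's law: Z = ln(n₀/n) / β
Z = ln(0.5/0.19) / 0.26 = ln(2.632) / 0.26 = 0.9676 / 0.26 = 3.721 km

3720 m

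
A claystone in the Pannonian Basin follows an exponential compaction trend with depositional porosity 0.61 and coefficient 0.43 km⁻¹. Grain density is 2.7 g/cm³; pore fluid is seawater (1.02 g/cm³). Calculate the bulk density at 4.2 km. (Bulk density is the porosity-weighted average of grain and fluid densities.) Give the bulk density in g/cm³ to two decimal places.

Porosity at depth: n = 0.61·exp(−0.43×4.2) = 0.61×0.1643 = 0.1002
Bulk density: ρ_b = (1−n)ρ_g + n·ρ_f = 0.8998×2.7 + 0.1002×1.02
       = 2.429 + 0.102 = 2.532 g/cm³

2.53 g/cm³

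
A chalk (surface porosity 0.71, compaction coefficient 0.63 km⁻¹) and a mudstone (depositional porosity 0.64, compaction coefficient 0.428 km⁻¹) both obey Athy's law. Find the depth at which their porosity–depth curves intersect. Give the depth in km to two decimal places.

Set n₀ₐ e^(−kₐd) = n₀ᵦ e^(−kᵦd) ⇒ ln(n₀ₐ/n₀ᵦ) = (kₐ − kᵦ)·d
d = ln(0.71/0.64) / (0.63 − 0.428) = 0.1038 / 0.202 = 0.514 km

0.51 km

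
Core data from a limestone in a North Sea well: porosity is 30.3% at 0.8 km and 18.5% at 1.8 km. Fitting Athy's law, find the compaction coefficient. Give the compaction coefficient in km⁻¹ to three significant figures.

0.493 km⁻¹

Athy: phi(z) = phi₀ e^(−βz) ⇒ phi₁/phi₂ = e^{β(z₂−z₁)} ⇒ β = ln(phi₁/phi₂)/(z₂−z₁)
β = ln(0.303/0.185) / (1.8 − 0.8) = ln(1.638) / 1 = 0.4934 / 1 = 0.4934 km⁻¹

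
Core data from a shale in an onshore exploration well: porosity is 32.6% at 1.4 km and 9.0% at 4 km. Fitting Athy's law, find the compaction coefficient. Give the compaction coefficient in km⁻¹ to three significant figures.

0.495 km⁻¹

Athy: n(d) = n₀ e^(−βd) ⇒ n₁/n₂ = e^{β(d₂−d₁)} ⇒ β = ln(n₁/n₂)/(d₂−d₁)
β = ln(0.326/0.09) / (4 − 1.4) = ln(3.622) / 2.6 = 1.2871 / 2.6 = 0.495 km⁻¹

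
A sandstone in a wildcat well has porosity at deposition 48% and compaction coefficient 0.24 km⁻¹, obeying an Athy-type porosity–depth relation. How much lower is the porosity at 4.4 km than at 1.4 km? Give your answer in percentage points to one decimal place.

17.6 percentage points

n(1.4) = 0.48·e^(−0.24×1.4) = 0.3430
n(4.4) = 0.48·e^(−0.24×4.4) = 0.1670
Δn = 0.3430 − 0.1670 = 0.1761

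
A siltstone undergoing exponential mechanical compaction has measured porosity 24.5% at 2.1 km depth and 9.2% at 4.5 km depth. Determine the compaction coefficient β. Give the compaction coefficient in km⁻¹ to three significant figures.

Athy: n(z) = n₀ e^(−βz) ⇒ n₁/n₂ = e^{β(z₂−z₁)} ⇒ β = ln(n₁/n₂)/(z₂−z₁)
β = ln(0.245/0.092) / (4.5 − 2.1) = ln(2.663) / 2.4 = 0.9795 / 2.4 = 0.4081 km⁻¹

0.408 km⁻¹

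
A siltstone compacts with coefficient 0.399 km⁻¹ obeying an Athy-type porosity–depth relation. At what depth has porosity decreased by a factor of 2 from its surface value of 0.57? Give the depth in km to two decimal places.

phi/phi₀ = 1/2 ⇒ exp(−c·Z) = 1/2 ⇒ Z = ln(2) / c
Z = 0.6931 / 0.399 = 1.737 km

1.74 km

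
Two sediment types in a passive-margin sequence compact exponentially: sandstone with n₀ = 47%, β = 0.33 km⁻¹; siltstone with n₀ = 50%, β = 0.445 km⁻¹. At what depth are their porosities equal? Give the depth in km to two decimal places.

0.54 km

Set n₀ₐ e^(−βₐd) = n₀ᵦ e^(−βᵦd) ⇒ ln(n₀ₐ/n₀ᵦ) = (βₐ − βᵦ)·d
d = ln(0.47/0.5) / (0.33 − 0.445) = -0.0619 / -0.115 = 0.538 km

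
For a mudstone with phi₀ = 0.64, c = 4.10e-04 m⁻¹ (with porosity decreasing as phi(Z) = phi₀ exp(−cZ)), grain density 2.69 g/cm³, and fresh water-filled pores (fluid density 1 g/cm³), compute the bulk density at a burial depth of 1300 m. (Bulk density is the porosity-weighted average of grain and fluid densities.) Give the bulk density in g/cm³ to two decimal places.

Working in km (1 km = 1000 m; c in km⁻¹ = c in m⁻¹ × 1000):
Porosity at depth: phi = 0.64·exp(−0.41×1.3) = 0.64×0.5868 = 0.3756
Bulk density: ρ_b = (1−phi)ρ_g + phi·ρ_f = 0.6244×2.69 + 0.3756×1
       = 1.680 + 0.376 = 2.055 g/cm³

2.06 g/cm³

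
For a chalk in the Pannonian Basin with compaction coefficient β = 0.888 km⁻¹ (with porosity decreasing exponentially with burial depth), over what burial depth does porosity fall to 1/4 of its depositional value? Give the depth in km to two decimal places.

1.56 km

φ/φ₀ = 1/4 ⇒ exp(−β·Z) = 1/4 ⇒ Z = ln(4) / β
Z = 1.3863 / 0.888 = 1.561 km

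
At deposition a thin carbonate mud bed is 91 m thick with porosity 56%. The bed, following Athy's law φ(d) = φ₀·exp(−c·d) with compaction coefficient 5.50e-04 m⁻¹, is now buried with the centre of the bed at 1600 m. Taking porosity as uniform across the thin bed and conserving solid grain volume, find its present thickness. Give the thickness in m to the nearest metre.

Working in km (1 km = 1000 m; c in km⁻¹ = c in m⁻¹ × 1000):
Porosity at 1.6 km: φ = 0.56·exp(−0.55×1.6) = 0.2323
Solid-volume conservation: h(1−φ) = h₀(1−φ₀) ⇒ h = h₀·(1−φ₀)/(1−φ)
h = 0.091 × (1 − 0.56)/(1 − 0.2323) = 0.091 × 0.5731 = 0.0522 km

52 m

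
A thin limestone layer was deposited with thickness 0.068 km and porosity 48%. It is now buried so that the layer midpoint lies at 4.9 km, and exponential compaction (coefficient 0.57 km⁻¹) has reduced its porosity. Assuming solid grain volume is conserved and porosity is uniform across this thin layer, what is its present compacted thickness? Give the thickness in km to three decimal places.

0.036 km

Porosity at 4.9 km: phi = 0.48·exp(−0.57×4.9) = 0.0294
Solid-volume conservation: h(1−phi) = h₀(1−phi₀) ⇒ h = h₀·(1−phi₀)/(1−phi)
h = 0.068 × (1 − 0.48)/(1 − 0.0294) = 0.068 × 0.5357 = 0.0364 km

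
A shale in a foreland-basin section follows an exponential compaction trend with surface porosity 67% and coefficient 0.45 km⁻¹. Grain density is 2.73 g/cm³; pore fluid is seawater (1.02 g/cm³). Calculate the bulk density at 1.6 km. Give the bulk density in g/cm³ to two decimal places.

2.17 g/cm³

Porosity at depth: φ = 0.67·exp(−0.45×1.6) = 0.67×0.4868 = 0.3261
Bulk density: ρ_b = (1−φ)ρ_g + φ·ρ_f = 0.6739×2.73 + 0.3261×1.02
       = 1.840 + 0.333 = 2.172 g/cm³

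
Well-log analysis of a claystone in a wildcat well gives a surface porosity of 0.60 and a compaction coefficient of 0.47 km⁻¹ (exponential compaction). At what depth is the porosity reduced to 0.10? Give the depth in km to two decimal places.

3.81 km

Invert Athy's law: Z = ln(phi₀/phi) / k
Z = ln(0.6/0.1) / 0.47 = ln(6) / 0.47 = 1.7918 / 0.47 = 3.812 km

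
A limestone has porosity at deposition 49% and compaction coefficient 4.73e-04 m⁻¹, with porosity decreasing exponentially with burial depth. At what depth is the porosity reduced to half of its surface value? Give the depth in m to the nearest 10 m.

1470 m

Working in km (1 km = 1000 m; k in km⁻¹ = k in m⁻¹ × 1000):
phi/phi₀ = 1/2 ⇒ exp(−k·Z) = 1/2 ⇒ Z = ln(2) / k
Z = 0.6931 / 0.473 = 1.465 km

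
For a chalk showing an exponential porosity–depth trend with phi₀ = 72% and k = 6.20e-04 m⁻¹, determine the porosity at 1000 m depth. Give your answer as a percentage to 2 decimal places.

38.73%

Working in km (1 km = 1000 m; k in km⁻¹ = k in m⁻¹ × 1000):
phi = phi₀·exp(−k·z) = 0.72 × exp(−0.62 × 1) = 0.72 × exp(−0.62)
  = 0.72 × 0.5379 = 0.3873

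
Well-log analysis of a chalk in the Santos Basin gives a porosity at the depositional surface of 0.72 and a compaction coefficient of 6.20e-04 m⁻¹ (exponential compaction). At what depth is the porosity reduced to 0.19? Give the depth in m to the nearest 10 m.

Working in km (1 km = 1000 m; c in km⁻¹ = c in m⁻¹ × 1000):
Invert Athy's law: Z = ln(φ₀/φ) / c
Z = ln(0.72/0.19) / 0.62 = ln(3.789) / 0.62 = 1.3322 / 0.62 = 2.149 km

2150 m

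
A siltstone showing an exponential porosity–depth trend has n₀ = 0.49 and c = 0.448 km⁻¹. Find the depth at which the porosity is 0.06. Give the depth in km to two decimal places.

4.69 km

Invert Athy's law: z = ln(n₀/n) / c
z = ln(0.49/0.06) / 0.448 = ln(8.167) / 0.448 = 2.1001 / 0.448 = 4.688 km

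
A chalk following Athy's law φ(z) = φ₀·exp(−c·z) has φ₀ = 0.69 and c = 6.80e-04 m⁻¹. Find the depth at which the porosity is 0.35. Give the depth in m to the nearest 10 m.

Working in km (1 km = 1000 m; c in km⁻¹ = c in m⁻¹ × 1000):
Invert Athy's law: z = ln(φ₀/φ) / c
z = ln(0.69/0.35) / 0.68 = ln(1.971) / 0.68 = 0.6788 / 0.68 = 0.998 km

1000 m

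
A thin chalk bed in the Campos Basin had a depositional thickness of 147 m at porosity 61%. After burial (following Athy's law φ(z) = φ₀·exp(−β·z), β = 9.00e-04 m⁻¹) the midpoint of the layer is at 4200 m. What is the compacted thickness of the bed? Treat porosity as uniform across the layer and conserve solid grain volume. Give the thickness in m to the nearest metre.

Working in km (1 km = 1000 m; β in km⁻¹ = β in m⁻¹ × 1000):
Porosity at 4.2 km: φ = 0.61·exp(−0.9×4.2) = 0.0139
Solid-volume conservation: h(1−φ) = h₀(1−φ₀) ⇒ h = h₀·(1−φ₀)/(1−φ)
h = 0.147 × (1 − 0.61)/(1 − 0.0139) = 0.147 × 0.3955 = 0.0581 km

58 m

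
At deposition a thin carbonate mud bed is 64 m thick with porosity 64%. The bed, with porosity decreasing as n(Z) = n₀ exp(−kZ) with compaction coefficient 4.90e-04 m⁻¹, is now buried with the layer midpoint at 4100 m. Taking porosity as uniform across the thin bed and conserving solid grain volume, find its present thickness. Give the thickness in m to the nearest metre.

Working in km (1 km = 1000 m; k in km⁻¹ = k in m⁻¹ × 1000):
Porosity at 4.1 km: n = 0.64·exp(−0.49×4.1) = 0.0858
Solid-volume conservation: h(1−n) = h₀(1−n₀) ⇒ h = h₀·(1−n₀)/(1−n)
h = 0.064 × (1 − 0.64)/(1 − 0.0858) = 0.064 × 0.3938 = 0.0252 km

25 m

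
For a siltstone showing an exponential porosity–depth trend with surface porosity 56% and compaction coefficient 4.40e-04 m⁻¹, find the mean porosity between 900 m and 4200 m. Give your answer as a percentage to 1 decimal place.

Working in km (1 km = 1000 m; k in km⁻¹ = k in m⁻¹ × 1000):
⟨phi⟩ = (1/(Z₂−Z₁)) ∫ phi₀ e^(−kZ) dZ = phi₀·(e^(−k·Z₁) − e^(−k·Z₂)) / (k·(Z₂−Z₁))
e^(−0.44×0.9) = 0.6730; e^(−0.44×4.2) = 0.1576
⟨phi⟩ = 0.56 × (0.6730 − 0.1576) / (0.44 × 3.3) = 0.56 × 0.3550 = 0.1988

19.9%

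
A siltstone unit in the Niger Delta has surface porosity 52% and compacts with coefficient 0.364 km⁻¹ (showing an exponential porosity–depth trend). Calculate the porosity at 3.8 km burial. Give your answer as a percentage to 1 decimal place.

13.0%

phi = phi₀·exp(−k·d) = 0.52 × exp(−0.364 × 3.8) = 0.52 × exp(−1.383)
  = 0.52 × 0.2508 = 0.1304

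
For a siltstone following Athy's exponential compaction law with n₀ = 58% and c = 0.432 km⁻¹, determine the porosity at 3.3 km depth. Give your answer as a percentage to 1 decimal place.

n = n₀·exp(−c·z) = 0.58 × exp(−0.432 × 3.3) = 0.58 × exp(−1.426)
  = 0.58 × 0.2404 = 0.1394

13.9%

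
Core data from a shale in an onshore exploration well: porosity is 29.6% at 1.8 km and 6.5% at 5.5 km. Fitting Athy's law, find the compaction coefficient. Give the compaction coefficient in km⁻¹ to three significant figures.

0.410 km⁻¹

Athy: φ(d) = φ₀ e^(−βd) ⇒ φ₁/φ₂ = e^{β(d₂−d₁)} ⇒ β = ln(φ₁/φ₂)/(d₂−d₁)
β = ln(0.296/0.065) / (5.5 − 1.8) = ln(4.554) / 3.7 = 1.5160 / 3.7 = 0.4097 km⁻¹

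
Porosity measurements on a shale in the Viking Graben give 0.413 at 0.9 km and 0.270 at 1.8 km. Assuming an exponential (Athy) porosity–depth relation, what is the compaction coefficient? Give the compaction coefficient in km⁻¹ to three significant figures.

Athy: phi(d) = phi₀ e^(−βd) ⇒ phi₁/phi₂ = e^{β(d₂−d₁)} ⇒ β = ln(phi₁/phi₂)/(d₂−d₁)
β = ln(0.413/0.27) / (1.8 − 0.9) = ln(1.53) / 0.9 = 0.4250 / 0.9 = 0.4723 km⁻¹

0.472 km⁻¹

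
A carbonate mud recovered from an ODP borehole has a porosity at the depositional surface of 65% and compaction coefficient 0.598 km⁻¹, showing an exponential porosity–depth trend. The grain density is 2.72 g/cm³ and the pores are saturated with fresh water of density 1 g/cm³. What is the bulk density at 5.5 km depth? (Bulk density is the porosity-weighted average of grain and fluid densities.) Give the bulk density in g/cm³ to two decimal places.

2.68 g/cm³

Porosity at depth: phi = 0.65·exp(−0.598×5.5) = 0.65×0.0373 = 0.0242
Bulk density: ρ_b = (1−phi)ρ_g + phi·ρ_f = 0.9758×2.72 + 0.0242×1
       = 2.654 + 0.024 = 2.678 g/cm³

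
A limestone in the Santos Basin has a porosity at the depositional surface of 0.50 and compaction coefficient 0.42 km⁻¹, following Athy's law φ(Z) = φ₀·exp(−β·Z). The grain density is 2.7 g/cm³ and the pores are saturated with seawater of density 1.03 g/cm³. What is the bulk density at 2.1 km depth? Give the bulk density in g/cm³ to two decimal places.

2.35 g/cm³

Porosity at depth: φ = 0.5·exp(−0.42×2.1) = 0.5×0.4140 = 0.2070
Bulk density: ρ_b = (1−φ)ρ_g + φ·ρ_f = 0.7930×2.7 + 0.2070×1.03
       = 2.141 + 0.213 = 2.354 g/cm³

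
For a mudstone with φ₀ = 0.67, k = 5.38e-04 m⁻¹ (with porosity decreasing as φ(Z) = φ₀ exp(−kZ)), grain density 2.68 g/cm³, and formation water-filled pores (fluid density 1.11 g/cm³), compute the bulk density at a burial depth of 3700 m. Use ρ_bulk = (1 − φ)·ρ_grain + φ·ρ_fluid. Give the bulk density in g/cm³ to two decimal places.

Working in km (1 km = 1000 m; k in km⁻¹ = k in m⁻¹ × 1000):
Porosity at depth: φ = 0.67·exp(−0.538×3.7) = 0.67×0.1366 = 0.0915
Bulk density: ρ_b = (1−φ)ρ_g + φ·ρ_f = 0.9085×2.68 + 0.0915×1.11
       = 2.435 + 0.102 = 2.536 g/cm³

2.54 g/cm³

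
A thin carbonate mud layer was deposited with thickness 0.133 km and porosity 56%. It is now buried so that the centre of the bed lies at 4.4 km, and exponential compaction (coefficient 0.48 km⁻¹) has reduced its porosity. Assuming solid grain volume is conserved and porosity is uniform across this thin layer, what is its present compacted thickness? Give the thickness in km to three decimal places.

0.063 km

Porosity at 4.4 km: n = 0.56·exp(−0.48×4.4) = 0.0678
Solid-volume conservation: h(1−n) = h₀(1−n₀) ⇒ h = h₀·(1−n₀)/(1−n)
h = 0.133 × (1 − 0.56)/(1 − 0.0678) = 0.133 × 0.4720 = 0.0628 km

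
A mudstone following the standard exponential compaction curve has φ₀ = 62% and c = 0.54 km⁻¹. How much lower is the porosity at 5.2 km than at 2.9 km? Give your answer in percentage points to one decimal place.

φ(2.9) = 0.62·e^(−0.54×2.9) = 0.1295
φ(5.2) = 0.62·e^(−0.54×5.2) = 0.0374
Δφ = 0.1295 − 0.0374 = 0.0921

9.2 percentage points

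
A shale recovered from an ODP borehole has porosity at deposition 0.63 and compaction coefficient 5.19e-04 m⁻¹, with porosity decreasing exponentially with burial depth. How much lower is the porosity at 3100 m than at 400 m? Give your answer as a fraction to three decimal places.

Working in km (1 km = 1000 m; k in km⁻¹ = k in m⁻¹ × 1000):
φ(0.4) = 0.63·e^(−0.519×0.4) = 0.5119
φ(3.1) = 0.63·e^(−0.519×3.1) = 0.1261
Δφ = 0.5119 − 0.1261 = 0.3858

0.386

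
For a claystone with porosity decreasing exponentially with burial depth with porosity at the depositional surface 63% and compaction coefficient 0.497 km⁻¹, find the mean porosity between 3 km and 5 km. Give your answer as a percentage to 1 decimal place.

⟨phi⟩ = (1/(z₂−z₁)) ∫ phi₀ e^(−βz) dz = phi₀·(e^(−β·z₁) − e^(−β·z₂)) / (β·(z₂−z₁))
e^(−0.497×3) = 0.2251; e^(−0.497×5) = 0.0833
⟨phi⟩ = 0.63 × (0.2251 − 0.0833) / (0.497 × 2) = 0.63 × 0.1427 = 0.0899

9.0%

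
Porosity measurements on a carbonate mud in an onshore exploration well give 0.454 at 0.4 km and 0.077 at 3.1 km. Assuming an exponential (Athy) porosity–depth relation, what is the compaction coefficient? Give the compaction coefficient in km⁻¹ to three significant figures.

Athy: n(z) = n₀ e^(−βz) ⇒ n₁/n₂ = e^{β(z₂−z₁)} ⇒ β = ln(n₁/n₂)/(z₂−z₁)
β = ln(0.454/0.077) / (3.1 − 0.4) = ln(5.896) / 2.7 = 1.7743 / 2.7 = 0.6571 km⁻¹

0.657 km⁻¹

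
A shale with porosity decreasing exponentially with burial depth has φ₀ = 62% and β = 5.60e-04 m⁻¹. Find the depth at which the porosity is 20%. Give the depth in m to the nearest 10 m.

2020 m

Working in km (1 km = 1000 m; β in km⁻¹ = β in m⁻¹ × 1000):
Invert Athy's law: z = ln(φ₀/φ) / β
z = ln(0.62/0.2) / 0.56 = ln(3.1) / 0.56 = 1.1314 / 0.56 = 2.020 km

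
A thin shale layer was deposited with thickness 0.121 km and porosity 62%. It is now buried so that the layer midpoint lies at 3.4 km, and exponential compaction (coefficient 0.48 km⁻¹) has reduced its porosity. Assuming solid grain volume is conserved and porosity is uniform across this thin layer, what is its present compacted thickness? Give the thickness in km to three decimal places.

0.052 km

Porosity at 3.4 km: n = 0.62·exp(−0.48×3.4) = 0.1212
Solid-volume conservation: h(1−n) = h₀(1−n₀) ⇒ h = h₀·(1−n₀)/(1−n)
h = 0.121 × (1 − 0.62)/(1 − 0.1212) = 0.121 × 0.4324 = 0.0523 km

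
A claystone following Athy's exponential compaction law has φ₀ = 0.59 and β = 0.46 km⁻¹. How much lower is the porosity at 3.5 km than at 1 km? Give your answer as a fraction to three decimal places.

φ(1) = 0.59·e^(−0.46×1) = 0.3725
φ(3.5) = 0.59·e^(−0.46×3.5) = 0.1179
Δφ = 0.3725 − 0.1179 = 0.2545

0.255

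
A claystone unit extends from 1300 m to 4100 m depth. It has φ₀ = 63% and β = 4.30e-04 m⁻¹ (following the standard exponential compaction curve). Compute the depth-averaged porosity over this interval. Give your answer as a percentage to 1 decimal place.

20.9%

Working in km (1 km = 1000 m; β in km⁻¹ = β in m⁻¹ × 1000):
⟨φ⟩ = (1/(Z₂−Z₁)) ∫ φ₀ e^(−βZ) dZ = φ₀·(e^(−β·Z₁) − e^(−β·Z₂)) / (β·(Z₂−Z₁))
e^(−0.43×1.3) = 0.5718; e^(−0.43×4.1) = 0.1715
⟨φ⟩ = 0.63 × (0.5718 − 0.1715) / (0.43 × 2.8) = 0.63 × 0.3324 = 0.2094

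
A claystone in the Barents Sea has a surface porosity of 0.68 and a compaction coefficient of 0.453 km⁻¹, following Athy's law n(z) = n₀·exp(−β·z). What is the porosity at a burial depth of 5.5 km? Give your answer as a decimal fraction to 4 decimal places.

n = n₀·exp(−β·z) = 0.68 × exp(−0.453 × 5.5) = 0.68 × exp(−2.492)
  = 0.68 × 0.0828 = 0.0563

0.0563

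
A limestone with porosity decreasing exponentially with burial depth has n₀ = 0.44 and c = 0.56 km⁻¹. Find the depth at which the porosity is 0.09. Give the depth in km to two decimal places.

Invert Athy's law: Z = ln(n₀/n) / c
Z = ln(0.44/0.09) / 0.56 = ln(4.889) / 0.56 = 1.5870 / 0.56 = 2.834 km

2.83 km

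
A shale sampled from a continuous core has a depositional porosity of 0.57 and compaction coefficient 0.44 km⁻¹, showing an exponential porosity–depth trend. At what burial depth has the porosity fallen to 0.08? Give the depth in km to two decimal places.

4.46 km

Invert Athy's law: z = ln(φ₀/φ) / c
z = ln(0.57/0.08) / 0.44 = ln(7.125) / 0.44 = 1.9636 / 0.44 = 4.463 km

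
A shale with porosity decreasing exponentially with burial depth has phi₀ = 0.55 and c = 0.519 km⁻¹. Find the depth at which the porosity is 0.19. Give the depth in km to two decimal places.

2.05 km

Invert Athy's law: Z = ln(phi₀/phi) / c
Z = ln(0.55/0.19) / 0.519 = ln(2.895) / 0.519 = 1.0629 / 0.519 = 2.048 km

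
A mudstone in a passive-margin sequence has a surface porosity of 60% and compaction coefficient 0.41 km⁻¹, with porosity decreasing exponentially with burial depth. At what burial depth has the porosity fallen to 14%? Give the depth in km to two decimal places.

Invert Athy's law: z = ln(φ₀/φ) / β
z = ln(0.6/0.14) / 0.41 = ln(4.286) / 0.41 = 1.4553 / 0.41 = 3.549 km

3.55 km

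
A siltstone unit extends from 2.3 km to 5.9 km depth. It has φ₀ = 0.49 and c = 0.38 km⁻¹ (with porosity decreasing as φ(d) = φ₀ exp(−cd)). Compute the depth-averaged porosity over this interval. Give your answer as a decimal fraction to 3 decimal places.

⟨φ⟩ = (1/(d₂−d₁)) ∫ φ₀ e^(−cd) dd = φ₀·(e^(−c·d₁) − e^(−c·d₂)) / (c·(d₂−d₁))
e^(−0.38×2.3) = 0.4173; e^(−0.38×5.9) = 0.1062
⟨φ⟩ = 0.49 × (0.4173 − 0.1062) / (0.38 × 3.6) = 0.49 × 0.2274 = 0.1114

0.111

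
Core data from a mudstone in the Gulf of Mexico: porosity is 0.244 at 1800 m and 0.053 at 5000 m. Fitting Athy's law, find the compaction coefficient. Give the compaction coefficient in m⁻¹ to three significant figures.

Working in km (1 km = 1000 m; β in km⁻¹ = β in m⁻¹ × 1000):
Athy: phi(d) = phi₀ e^(−βd) ⇒ phi₁/phi₂ = e^{β(d₂−d₁)} ⇒ β = ln(phi₁/phi₂)/(d₂−d₁)
β = ln(0.244/0.053) / (5 − 1.8) = ln(4.604) / 3.2 = 1.5269 / 3.2 = 0.4771 km⁻¹

0.000477 m⁻¹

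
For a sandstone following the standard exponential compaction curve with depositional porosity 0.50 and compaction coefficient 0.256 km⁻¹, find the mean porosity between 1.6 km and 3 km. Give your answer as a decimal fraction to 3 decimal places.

⟨phi⟩ = (1/(d₂−d₁)) ∫ phi₀ e^(−cd) dd = phi₀·(e^(−c·d₁) − e^(−c·d₂)) / (c·(d₂−d₁))
e^(−0.256×1.6) = 0.6639; e^(−0.256×3) = 0.4639
⟨phi⟩ = 0.5 × (0.6639 − 0.4639) / (0.256 × 1.4) = 0.5 × 0.5580 = 0.2790

0.279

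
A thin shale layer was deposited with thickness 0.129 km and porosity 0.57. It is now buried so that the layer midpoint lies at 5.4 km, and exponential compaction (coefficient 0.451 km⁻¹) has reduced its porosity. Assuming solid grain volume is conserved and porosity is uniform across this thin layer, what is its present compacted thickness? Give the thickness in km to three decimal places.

0.058 km

Porosity at 5.4 km: phi = 0.57·exp(−0.451×5.4) = 0.0499
Solid-volume conservation: h(1−phi) = h₀(1−phi₀) ⇒ h = h₀·(1−phi₀)/(1−phi)
h = 0.129 × (1 − 0.57)/(1 − 0.0499) = 0.129 × 0.4526 = 0.0584 km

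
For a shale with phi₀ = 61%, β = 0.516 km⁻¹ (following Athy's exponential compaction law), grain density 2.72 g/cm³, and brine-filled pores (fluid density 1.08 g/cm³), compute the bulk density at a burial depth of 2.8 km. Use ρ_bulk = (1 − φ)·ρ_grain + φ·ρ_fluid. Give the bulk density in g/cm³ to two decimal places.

2.48 g/cm³

Porosity at depth: phi = 0.61·exp(−0.516×2.8) = 0.61×0.2358 = 0.1438
Bulk density: ρ_b = (1−phi)ρ_g + phi·ρ_f = 0.8562×2.72 + 0.1438×1.08
       = 2.329 + 0.155 = 2.484 g/cm³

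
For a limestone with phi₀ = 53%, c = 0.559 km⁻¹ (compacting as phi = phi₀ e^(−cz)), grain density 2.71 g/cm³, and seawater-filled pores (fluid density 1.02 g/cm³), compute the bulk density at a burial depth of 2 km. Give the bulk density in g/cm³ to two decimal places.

Porosity at depth: phi = 0.53·exp(−0.559×2) = 0.53×0.3269 = 0.1733
Bulk density: ρ_b = (1−phi)ρ_g + phi·ρ_f = 0.8267×2.71 + 0.1733×1.02
       = 2.240 + 0.177 = 2.417 g/cm³

2.42 g/cm³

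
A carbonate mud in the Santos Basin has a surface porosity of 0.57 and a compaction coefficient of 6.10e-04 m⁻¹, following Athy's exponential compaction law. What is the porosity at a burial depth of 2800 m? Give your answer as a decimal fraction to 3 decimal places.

Working in km (1 km = 1000 m; β in km⁻¹ = β in m⁻¹ × 1000):
phi = phi₀·exp(−β·z) = 0.57 × exp(−0.61 × 2.8) = 0.57 × exp(−1.708)
  = 0.57 × 0.1812 = 0.1033

0.103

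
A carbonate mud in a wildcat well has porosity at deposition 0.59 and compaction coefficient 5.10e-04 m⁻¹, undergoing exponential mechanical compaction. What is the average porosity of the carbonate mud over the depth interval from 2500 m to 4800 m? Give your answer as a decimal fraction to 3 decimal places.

Working in km (1 km = 1000 m; β in km⁻¹ = β in m⁻¹ × 1000):
⟨n⟩ = (1/(z₂−z₁)) ∫ n₀ e^(−βz) dz = n₀·(e^(−β·z₁) − e^(−β·z₂)) / (β·(z₂−z₁))
e^(−0.51×2.5) = 0.2794; e^(−0.51×4.8) = 0.0865
⟨n⟩ = 0.59 × (0.2794 − 0.0865) / (0.51 × 2.3) = 0.59 × 0.1645 = 0.0971

0.097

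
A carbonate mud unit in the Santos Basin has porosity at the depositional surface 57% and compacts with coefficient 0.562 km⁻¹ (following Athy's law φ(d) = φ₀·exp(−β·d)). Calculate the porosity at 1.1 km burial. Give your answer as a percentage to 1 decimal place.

30.7%

φ = φ₀·exp(−β·d) = 0.57 × exp(−0.562 × 1.1) = 0.57 × exp(−0.6182)
  = 0.57 × 0.5389 = 0.3072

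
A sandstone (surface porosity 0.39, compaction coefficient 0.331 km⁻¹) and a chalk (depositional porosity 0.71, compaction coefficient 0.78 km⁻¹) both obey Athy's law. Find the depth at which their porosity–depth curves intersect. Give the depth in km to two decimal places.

Set φ₀ₐ e^(−βₐz) = φ₀ᵦ e^(−βᵦz) ⇒ ln(φ₀ₐ/φ₀ᵦ) = (βₐ − βᵦ)·z
z = ln(0.39/0.71) / (0.331 − 0.78) = -0.5991 / -0.449 = 1.334 km

1.33 km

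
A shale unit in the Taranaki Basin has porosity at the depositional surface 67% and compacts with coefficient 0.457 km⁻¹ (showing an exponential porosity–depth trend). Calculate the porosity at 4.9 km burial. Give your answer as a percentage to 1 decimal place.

n = n₀·exp(−k·z) = 0.67 × exp(−0.457 × 4.9) = 0.67 × exp(−2.239)
  = 0.67 × 0.1065 = 0.0714

7.1%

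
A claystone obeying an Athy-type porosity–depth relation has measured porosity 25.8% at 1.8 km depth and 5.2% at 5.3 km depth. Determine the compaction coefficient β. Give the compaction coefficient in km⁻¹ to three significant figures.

Athy: phi(d) = phi₀ e^(−βd) ⇒ phi₁/phi₂ = e^{β(d₂−d₁)} ⇒ β = ln(phi₁/phi₂)/(d₂−d₁)
β = ln(0.258/0.052) / (5.3 − 1.8) = ln(4.962) / 3.5 = 1.6017 / 3.5 = 0.4576 km⁻¹

0.458 km⁻¹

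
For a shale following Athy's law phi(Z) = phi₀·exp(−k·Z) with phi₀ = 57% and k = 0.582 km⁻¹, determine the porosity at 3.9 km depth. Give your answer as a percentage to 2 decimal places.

5.89%

phi = phi₀·exp(−k·Z) = 0.57 × exp(−0.582 × 3.9) = 0.57 × exp(−2.27)
  = 0.57 × 0.1033 = 0.0589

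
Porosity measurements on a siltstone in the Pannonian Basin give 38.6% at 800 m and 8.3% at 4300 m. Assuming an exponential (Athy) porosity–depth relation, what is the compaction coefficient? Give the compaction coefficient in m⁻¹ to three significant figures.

Working in km (1 km = 1000 m; β in km⁻¹ = β in m⁻¹ × 1000):
Athy: n(z) = n₀ e^(−βz) ⇒ n₁/n₂ = e^{β(z₂−z₁)} ⇒ β = ln(n₁/n₂)/(z₂−z₁)
β = ln(0.386/0.083) / (4.3 − 0.8) = ln(4.651) / 3.5 = 1.5370 / 3.5 = 0.4391 km⁻¹

0.000439 m⁻¹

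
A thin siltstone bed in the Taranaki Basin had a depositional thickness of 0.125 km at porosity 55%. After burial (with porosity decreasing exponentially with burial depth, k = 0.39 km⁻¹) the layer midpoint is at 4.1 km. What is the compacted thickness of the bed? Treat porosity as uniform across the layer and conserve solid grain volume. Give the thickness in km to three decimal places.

0.063 km

Porosity at 4.1 km: n = 0.55·exp(−0.39×4.1) = 0.1112
Solid-volume conservation: h(1−n) = h₀(1−n₀) ⇒ h = h₀·(1−n₀)/(1−n)
h = 0.125 × (1 − 0.55)/(1 − 0.1112) = 0.125 × 0.5063 = 0.0633 km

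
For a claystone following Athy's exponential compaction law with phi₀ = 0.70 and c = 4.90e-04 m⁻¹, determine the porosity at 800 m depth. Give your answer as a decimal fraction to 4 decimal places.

0.4730

Working in km (1 km = 1000 m; c in km⁻¹ = c in m⁻¹ × 1000):
phi = phi₀·exp(−c·Z) = 0.7 × exp(−0.49 × 0.8) = 0.7 × exp(−0.392)
  = 0.7 × 0.6757 = 0.4730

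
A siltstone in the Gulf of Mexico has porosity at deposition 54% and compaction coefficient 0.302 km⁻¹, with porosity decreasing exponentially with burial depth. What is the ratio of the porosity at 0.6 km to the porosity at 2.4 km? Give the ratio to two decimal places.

phi(d₁)/phi(d₂) = e^(−k·d₁)/e^(−k·d₂) = e^{k(d₂−d₁)}
= exp(0.302 × 1.8) = exp(0.5436) = 1.7222

1.72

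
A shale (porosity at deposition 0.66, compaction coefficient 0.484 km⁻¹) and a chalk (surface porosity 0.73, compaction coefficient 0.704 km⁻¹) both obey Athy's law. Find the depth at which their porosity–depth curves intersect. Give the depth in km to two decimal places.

0.46 km

Set φ₀ₐ e^(−βₐZ) = φ₀ᵦ e^(−βᵦZ) ⇒ ln(φ₀ₐ/φ₀ᵦ) = (βₐ − βᵦ)·Z
Z = ln(0.66/0.73) / (0.484 − 0.704) = -0.1008 / -0.22 = 0.458 km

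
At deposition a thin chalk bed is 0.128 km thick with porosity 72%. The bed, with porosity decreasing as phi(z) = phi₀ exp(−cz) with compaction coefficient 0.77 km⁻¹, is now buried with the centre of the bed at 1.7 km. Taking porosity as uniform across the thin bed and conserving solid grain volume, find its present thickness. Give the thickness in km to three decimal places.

0.044 km

Porosity at 1.7 km: phi = 0.72·exp(−0.77×1.7) = 0.1945
Solid-volume conservation: h(1−phi) = h₀(1−phi₀) ⇒ h = h₀·(1−phi₀)/(1−phi)
h = 0.128 × (1 − 0.72)/(1 − 0.1945) = 0.128 × 0.3476 = 0.0445 km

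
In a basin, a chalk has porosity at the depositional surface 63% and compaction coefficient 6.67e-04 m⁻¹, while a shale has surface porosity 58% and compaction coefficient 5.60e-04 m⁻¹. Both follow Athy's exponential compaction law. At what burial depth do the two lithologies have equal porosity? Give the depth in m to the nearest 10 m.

770 m

Working in km (1 km = 1000 m; k in km⁻¹ = k in m⁻¹ × 1000):
Set phi₀ₐ e^(−kₐd) = phi₀ᵦ e^(−kᵦd) ⇒ ln(phi₀ₐ/phi₀ᵦ) = (kₐ − kᵦ)·d
d = ln(0.63/0.58) / (0.667 − 0.56) = 0.0827 / 0.107 = 0.773 km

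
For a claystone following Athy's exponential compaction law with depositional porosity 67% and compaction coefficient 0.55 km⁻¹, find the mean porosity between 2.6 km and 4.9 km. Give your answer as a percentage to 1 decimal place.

9.1%

⟨φ⟩ = (1/(Z₂−Z₁)) ∫ φ₀ e^(−βZ) dZ = φ₀·(e^(−β·Z₁) − e^(−β·Z₂)) / (β·(Z₂−Z₁))
e^(−0.55×2.6) = 0.2393; e^(−0.55×4.9) = 0.0675
⟨φ⟩ = 0.67 × (0.2393 − 0.0675) / (0.55 × 2.3) = 0.67 × 0.1358 = 0.0910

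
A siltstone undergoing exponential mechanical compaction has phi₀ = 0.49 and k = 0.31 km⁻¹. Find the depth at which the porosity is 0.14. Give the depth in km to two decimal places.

Invert Athy's law: Z = ln(phi₀/phi) / k
Z = ln(0.49/0.14) / 0.31 = ln(3.5) / 0.31 = 1.2528 / 0.31 = 4.041 km

4.04 km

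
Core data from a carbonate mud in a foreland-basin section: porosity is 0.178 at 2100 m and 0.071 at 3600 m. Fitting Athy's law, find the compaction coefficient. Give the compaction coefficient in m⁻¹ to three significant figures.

0.000613 m⁻¹

Working in km (1 km = 1000 m; c in km⁻¹ = c in m⁻¹ × 1000):
Athy: φ(Z) = φ₀ e^(−cZ) ⇒ φ₁/φ₂ = e^{c(Z₂−Z₁)} ⇒ c = ln(φ₁/φ₂)/(Z₂−Z₁)
c = ln(0.178/0.071) / (3.6 − 2.1) = ln(2.507) / 1.5 = 0.9191 / 1.5 = 0.6127 km⁻¹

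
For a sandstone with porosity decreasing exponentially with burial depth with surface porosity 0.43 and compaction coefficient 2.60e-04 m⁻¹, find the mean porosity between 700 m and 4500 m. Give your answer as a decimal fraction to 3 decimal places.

Working in km (1 km = 1000 m; c in km⁻¹ = c in m⁻¹ × 1000):
⟨φ⟩ = (1/(d₂−d₁)) ∫ φ₀ e^(−cd) dd = φ₀·(e^(−c·d₁) − e^(−c·d₂)) / (c·(d₂−d₁))
e^(−0.26×0.7) = 0.8336; e^(−0.26×4.5) = 0.3104
⟨φ⟩ = 0.43 × (0.8336 − 0.3104) / (0.26 × 3.8) = 0.43 × 0.5296 = 0.2277

0.228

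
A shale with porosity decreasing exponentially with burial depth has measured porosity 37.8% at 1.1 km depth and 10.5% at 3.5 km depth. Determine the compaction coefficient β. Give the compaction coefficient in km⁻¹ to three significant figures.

0.534 km⁻¹

Athy: φ(d) = φ₀ e^(−βd) ⇒ φ₁/φ₂ = e^{β(d₂−d₁)} ⇒ β = ln(φ₁/φ₂)/(d₂−d₁)
β = ln(0.378/0.105) / (3.5 − 1.1) = ln(3.6) / 2.4 = 1.2809 / 2.4 = 0.5337 km⁻¹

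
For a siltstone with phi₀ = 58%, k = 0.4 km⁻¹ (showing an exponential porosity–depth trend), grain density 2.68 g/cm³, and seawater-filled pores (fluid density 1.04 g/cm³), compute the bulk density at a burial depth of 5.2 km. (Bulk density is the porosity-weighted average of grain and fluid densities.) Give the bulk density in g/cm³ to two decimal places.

2.56 g/cm³

Porosity at depth: phi = 0.58·exp(−0.4×5.2) = 0.58×0.1249 = 0.0725
Bulk density: ρ_b = (1−phi)ρ_g + phi·ρ_f = 0.9275×2.68 + 0.0725×1.04
       = 2.486 + 0.075 = 2.561 g/cm³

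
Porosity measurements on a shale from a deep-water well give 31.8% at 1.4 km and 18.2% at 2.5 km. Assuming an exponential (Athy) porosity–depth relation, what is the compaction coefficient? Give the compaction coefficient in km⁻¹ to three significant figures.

Athy: phi(d) = phi₀ e^(−kd) ⇒ phi₁/phi₂ = e^{k(d₂−d₁)} ⇒ k = ln(phi₁/phi₂)/(d₂−d₁)
k = ln(0.318/0.182) / (2.5 − 1.4) = ln(1.747) / 1.1 = 0.5580 / 1.1 = 0.5073 km⁻¹

0.507 km⁻¹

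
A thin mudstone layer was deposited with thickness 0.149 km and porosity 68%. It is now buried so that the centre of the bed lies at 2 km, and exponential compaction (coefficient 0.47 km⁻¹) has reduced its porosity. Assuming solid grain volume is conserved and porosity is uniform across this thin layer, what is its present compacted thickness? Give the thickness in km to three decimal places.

Porosity at 2 km: n = 0.68·exp(−0.47×2) = 0.2656
Solid-volume conservation: h(1−n) = h₀(1−n₀) ⇒ h = h₀·(1−n₀)/(1−n)
h = 0.149 × (1 − 0.68)/(1 − 0.2656) = 0.149 × 0.4357 = 0.0649 km

0.065 km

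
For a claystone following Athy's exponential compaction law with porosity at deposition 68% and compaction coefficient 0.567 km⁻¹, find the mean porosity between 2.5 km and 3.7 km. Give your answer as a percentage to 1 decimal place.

12.0%

⟨φ⟩ = (1/(z₂−z₁)) ∫ φ₀ e^(−βz) dz = φ₀·(e^(−β·z₁) − e^(−β·z₂)) / (β·(z₂−z₁))
e^(−0.567×2.5) = 0.2423; e^(−0.567×3.7) = 0.1227
⟨φ⟩ = 0.68 × (0.2423 − 0.1227) / (0.567 × 1.2) = 0.68 × 0.1758 = 0.1195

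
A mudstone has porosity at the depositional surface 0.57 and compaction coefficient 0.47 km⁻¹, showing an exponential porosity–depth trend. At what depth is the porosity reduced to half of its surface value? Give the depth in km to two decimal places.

phi/phi₀ = 1/2 ⇒ exp(−c·z) = 1/2 ⇒ z = ln(2) / c
z = 0.6931 / 0.47 = 1.475 km

1.47 km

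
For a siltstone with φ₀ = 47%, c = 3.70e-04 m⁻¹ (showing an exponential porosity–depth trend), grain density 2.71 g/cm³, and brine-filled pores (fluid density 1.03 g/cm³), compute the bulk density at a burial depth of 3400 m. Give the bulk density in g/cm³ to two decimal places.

Working in km (1 km = 1000 m; c in km⁻¹ = c in m⁻¹ × 1000):
Porosity at depth: φ = 0.47·exp(−0.37×3.4) = 0.47×0.2842 = 0.1336
Bulk density: ρ_b = (1−φ)ρ_g + φ·ρ_f = 0.8664×2.71 + 0.1336×1.03
       = 2.348 + 0.138 = 2.486 g/cm³

2.49 g/cm³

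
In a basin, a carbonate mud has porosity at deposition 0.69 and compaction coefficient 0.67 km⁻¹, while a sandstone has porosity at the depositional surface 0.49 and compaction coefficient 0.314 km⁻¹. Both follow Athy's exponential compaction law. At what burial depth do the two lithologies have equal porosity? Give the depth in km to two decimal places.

Set n₀ₐ e^(−cₐZ) = n₀ᵦ e^(−cᵦZ) ⇒ ln(n₀ₐ/n₀ᵦ) = (cₐ − cᵦ)·Z
Z = ln(0.69/0.49) / (0.67 − 0.314) = 0.3423 / 0.356 = 0.961 km

0.96 km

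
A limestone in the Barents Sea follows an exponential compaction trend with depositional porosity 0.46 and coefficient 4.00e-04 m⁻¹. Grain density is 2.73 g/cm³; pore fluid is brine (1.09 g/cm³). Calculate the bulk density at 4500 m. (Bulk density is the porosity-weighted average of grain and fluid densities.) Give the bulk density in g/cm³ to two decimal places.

Working in km (1 km = 1000 m; β in km⁻¹ = β in m⁻¹ × 1000):
Porosity at depth: φ = 0.46·exp(−0.4×4.5) = 0.46×0.1653 = 0.0760
Bulk density: ρ_b = (1−φ)ρ_g + φ·ρ_f = 0.9240×2.73 + 0.0760×1.09
       = 2.522 + 0.083 = 2.605 g/cm³

2.61 g/cm³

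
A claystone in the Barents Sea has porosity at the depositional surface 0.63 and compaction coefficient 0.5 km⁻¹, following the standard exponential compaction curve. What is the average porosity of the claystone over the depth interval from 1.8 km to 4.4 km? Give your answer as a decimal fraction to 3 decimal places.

0.143

⟨φ⟩ = (1/(d₂−d₁)) ∫ φ₀ e^(−βd) dd = φ₀·(e^(−β·d₁) − e^(−β·d₂)) / (β·(d₂−d₁))
e^(−0.5×1.8) = 0.4066; e^(−0.5×4.4) = 0.1108
⟨φ⟩ = 0.63 × (0.4066 − 0.1108) / (0.5 × 2.6) = 0.63 × 0.2275 = 0.1433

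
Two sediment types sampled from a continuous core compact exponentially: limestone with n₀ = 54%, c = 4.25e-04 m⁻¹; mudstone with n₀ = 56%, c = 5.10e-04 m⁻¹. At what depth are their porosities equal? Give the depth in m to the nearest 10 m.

Working in km (1 km = 1000 m; c in km⁻¹ = c in m⁻¹ × 1000):
Set n₀ₐ e^(−cₐZ) = n₀ᵦ e^(−cᵦZ) ⇒ ln(n₀ₐ/n₀ᵦ) = (cₐ − cᵦ)·Z
Z = ln(0.54/0.56) / (0.425 − 0.51) = -0.0364 / -0.085 = 0.428 km

430 m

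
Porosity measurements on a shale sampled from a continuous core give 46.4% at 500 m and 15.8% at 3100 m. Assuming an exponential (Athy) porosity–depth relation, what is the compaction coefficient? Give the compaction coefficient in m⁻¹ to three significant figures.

0.000414 m⁻¹

Working in km (1 km = 1000 m; β in km⁻¹ = β in m⁻¹ × 1000):
Athy: φ(d) = φ₀ e^(−βd) ⇒ φ₁/φ₂ = e^{β(d₂−d₁)} ⇒ β = ln(φ₁/φ₂)/(d₂−d₁)
β = ln(0.464/0.158) / (3.1 − 0.5) = ln(2.937) / 2.6 = 1.0773 / 2.6 = 0.4143 km⁻¹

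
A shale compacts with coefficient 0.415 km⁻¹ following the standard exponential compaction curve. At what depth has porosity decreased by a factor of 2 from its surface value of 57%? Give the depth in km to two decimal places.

φ/φ₀ = 1/2 ⇒ exp(−c·Z) = 1/2 ⇒ Z = ln(2) / c
Z = 0.6931 / 0.415 = 1.670 km

1.67 km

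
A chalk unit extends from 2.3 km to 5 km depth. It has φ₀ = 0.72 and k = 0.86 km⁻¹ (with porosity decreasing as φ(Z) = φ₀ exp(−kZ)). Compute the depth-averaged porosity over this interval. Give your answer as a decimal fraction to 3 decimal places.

0.039

⟨φ⟩ = (1/(Z₂−Z₁)) ∫ φ₀ e^(−kZ) dZ = φ₀·(e^(−k·Z₁) − e^(−k·Z₂)) / (k·(Z₂−Z₁))
e^(−0.86×2.3) = 0.1383; e^(−0.86×5) = 0.0136
⟨φ⟩ = 0.72 × (0.1383 − 0.0136) / (0.86 × 2.7) = 0.72 × 0.0537 = 0.0387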